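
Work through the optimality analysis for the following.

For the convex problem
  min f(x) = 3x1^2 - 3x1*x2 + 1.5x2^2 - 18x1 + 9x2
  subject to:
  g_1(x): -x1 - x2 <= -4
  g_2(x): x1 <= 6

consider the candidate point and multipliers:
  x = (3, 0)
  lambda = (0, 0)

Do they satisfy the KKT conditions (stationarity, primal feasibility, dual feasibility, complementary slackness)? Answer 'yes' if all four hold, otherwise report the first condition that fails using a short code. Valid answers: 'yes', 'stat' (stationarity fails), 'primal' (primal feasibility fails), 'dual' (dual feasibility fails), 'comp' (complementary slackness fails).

Gradient of f: grad f(x) = Q x + c = (0, 0)
Constraint values g_i(x) = a_i^T x - b_i:
  g_1((3, 0)) = 1
  g_2((3, 0)) = -3
Stationarity residual: grad f(x) + sum_i lambda_i a_i = (0, 0)
  -> stationarity OK
Primal feasibility (all g_i <= 0): FAILS
Dual feasibility (all lambda_i >= 0): OK
Complementary slackness (lambda_i * g_i(x) = 0 for all i): OK

Verdict: the first failing condition is primal_feasibility -> primal.

primal


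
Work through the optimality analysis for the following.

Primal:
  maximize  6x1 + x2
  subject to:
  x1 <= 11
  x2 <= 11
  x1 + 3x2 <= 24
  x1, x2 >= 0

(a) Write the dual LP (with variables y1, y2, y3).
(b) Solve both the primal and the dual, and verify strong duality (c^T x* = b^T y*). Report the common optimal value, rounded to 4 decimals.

The standard primal-dual pair for 'max c^T x s.t. A x <= b, x >= 0' is:
  Dual:  min b^T y  s.t.  A^T y >= c,  y >= 0.

So the dual LP is:
  minimize  11y1 + 11y2 + 24y3
  subject to:
    y1 + y3 >= 6
    y2 + 3y3 >= 1
    y1, y2, y3 >= 0

Solving the primal: x* = (11, 4.3333).
  primal value c^T x* = 70.3333.
Solving the dual: y* = (5.6667, 0, 0.3333).
  dual value b^T y* = 70.3333.
Strong duality: c^T x* = b^T y*. Confirmed.

70.3333


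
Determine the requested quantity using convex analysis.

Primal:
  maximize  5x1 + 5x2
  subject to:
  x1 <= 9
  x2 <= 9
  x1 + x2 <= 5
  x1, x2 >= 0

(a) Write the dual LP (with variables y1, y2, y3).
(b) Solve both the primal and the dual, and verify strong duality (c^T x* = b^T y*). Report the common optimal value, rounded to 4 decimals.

The standard primal-dual pair for 'max c^T x s.t. A x <= b, x >= 0' is:
  Dual:  min b^T y  s.t.  A^T y >= c,  y >= 0.

So the dual LP is:
  minimize  9y1 + 9y2 + 5y3
  subject to:
    y1 + y3 >= 5
    y2 + y3 >= 5
    y1, y2, y3 >= 0

Solving the primal: x* = (5, 0).
  primal value c^T x* = 25.
Solving the dual: y* = (0, 0, 5).
  dual value b^T y* = 25.
Strong duality: c^T x* = b^T y*. Confirmed.

25


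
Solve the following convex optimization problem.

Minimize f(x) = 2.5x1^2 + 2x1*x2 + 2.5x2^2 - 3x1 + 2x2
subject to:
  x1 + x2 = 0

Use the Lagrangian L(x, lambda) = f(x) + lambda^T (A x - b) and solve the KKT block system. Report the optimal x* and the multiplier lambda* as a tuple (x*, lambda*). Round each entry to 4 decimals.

Form the Lagrangian:
  L(x, lambda) = (1/2) x^T Q x + c^T x + lambda^T (A x - b)
Stationarity (grad_x L = 0): Q x + c + A^T lambda = 0.
Primal feasibility: A x = b.

This gives the KKT block system:
  [ Q   A^T ] [ x     ]   [-c ]
  [ A    0  ] [ lambda ] = [ b ]

Solving the linear system:
  x*      = (0.8333, -0.8333)
  lambda* = (0.5)
  f(x*)   = -2.0833

x* = (0.8333, -0.8333), lambda* = (0.5)


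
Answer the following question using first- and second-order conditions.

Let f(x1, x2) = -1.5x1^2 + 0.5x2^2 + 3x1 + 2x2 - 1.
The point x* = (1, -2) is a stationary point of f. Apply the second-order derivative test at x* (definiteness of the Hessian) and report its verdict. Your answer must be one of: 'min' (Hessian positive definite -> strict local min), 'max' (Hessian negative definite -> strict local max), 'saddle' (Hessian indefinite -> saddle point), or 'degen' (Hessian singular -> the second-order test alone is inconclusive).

Compute the Hessian H = grad^2 f:
  H = [[-3, 0], [0, 1]]
Verify stationarity: grad f(x*) = H x* + g = (0, 0).
Eigenvalues of H: -3, 1.
Eigenvalues have mixed signs, so H is indefinite -> x* is a saddle point.

saddle


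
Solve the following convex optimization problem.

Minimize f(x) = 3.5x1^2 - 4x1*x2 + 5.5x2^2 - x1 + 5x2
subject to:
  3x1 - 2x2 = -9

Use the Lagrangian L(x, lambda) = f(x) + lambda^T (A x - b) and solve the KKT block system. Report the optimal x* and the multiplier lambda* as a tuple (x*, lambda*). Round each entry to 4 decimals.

Form the Lagrangian:
  L(x, lambda) = (1/2) x^T Q x + c^T x + lambda^T (A x - b)
Stationarity (grad_x L = 0): Q x + c + A^T lambda = 0.
Primal feasibility: A x = b.

This gives the KKT block system:
  [ Q   A^T ] [ x     ]   [-c ]
  [ A    0  ] [ lambda ] = [ b ]

Solving the linear system:
  x*      = (-3.1772, -0.2658)
  lambda* = (7.3924)
  f(x*)   = 34.1899

x* = (-3.1772, -0.2658), lambda* = (7.3924)


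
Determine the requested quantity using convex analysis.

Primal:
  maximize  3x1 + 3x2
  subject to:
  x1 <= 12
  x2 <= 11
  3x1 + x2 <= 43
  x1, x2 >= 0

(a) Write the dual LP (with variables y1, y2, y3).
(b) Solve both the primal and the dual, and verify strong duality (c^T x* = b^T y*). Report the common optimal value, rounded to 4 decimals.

The standard primal-dual pair for 'max c^T x s.t. A x <= b, x >= 0' is:
  Dual:  min b^T y  s.t.  A^T y >= c,  y >= 0.

So the dual LP is:
  minimize  12y1 + 11y2 + 43y3
  subject to:
    y1 + 3y3 >= 3
    y2 + y3 >= 3
    y1, y2, y3 >= 0

Solving the primal: x* = (10.6667, 11).
  primal value c^T x* = 65.
Solving the dual: y* = (0, 2, 1).
  dual value b^T y* = 65.
Strong duality: c^T x* = b^T y*. Confirmed.

65


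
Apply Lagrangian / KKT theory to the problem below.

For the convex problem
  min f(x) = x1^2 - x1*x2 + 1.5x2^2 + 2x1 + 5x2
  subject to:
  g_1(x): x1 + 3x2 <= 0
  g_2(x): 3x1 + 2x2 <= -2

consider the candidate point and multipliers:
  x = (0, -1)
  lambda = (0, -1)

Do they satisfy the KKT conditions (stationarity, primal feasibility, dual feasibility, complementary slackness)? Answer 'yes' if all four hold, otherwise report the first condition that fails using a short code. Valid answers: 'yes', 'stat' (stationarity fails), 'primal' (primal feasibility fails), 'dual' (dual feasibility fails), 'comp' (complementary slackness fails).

Gradient of f: grad f(x) = Q x + c = (3, 2)
Constraint values g_i(x) = a_i^T x - b_i:
  g_1((0, -1)) = -3
  g_2((0, -1)) = 0
Stationarity residual: grad f(x) + sum_i lambda_i a_i = (0, 0)
  -> stationarity OK
Primal feasibility (all g_i <= 0): OK
Dual feasibility (all lambda_i >= 0): FAILS
Complementary slackness (lambda_i * g_i(x) = 0 for all i): OK

Verdict: the first failing condition is dual_feasibility -> dual.

dual


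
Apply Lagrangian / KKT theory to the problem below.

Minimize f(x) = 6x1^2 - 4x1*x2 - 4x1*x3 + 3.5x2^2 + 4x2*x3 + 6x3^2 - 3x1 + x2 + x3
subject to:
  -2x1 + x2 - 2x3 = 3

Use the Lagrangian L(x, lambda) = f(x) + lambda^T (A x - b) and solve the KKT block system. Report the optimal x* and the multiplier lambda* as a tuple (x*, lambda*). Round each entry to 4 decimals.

Form the Lagrangian:
  L(x, lambda) = (1/2) x^T Q x + c^T x + lambda^T (A x - b)
Stationarity (grad_x L = 0): Q x + c + A^T lambda = 0.
Primal feasibility: A x = b.

This gives the KKT block system:
  [ Q   A^T ] [ x     ]   [-c ]
  [ A    0  ] [ lambda ] = [ b ]

Solving the linear system:
  x*      = (-0.3333, 0.5833, -0.875)
  lambda* = (-2.9167)
  f(x*)   = 4.7292

x* = (-0.3333, 0.5833, -0.875), lambda* = (-2.9167)


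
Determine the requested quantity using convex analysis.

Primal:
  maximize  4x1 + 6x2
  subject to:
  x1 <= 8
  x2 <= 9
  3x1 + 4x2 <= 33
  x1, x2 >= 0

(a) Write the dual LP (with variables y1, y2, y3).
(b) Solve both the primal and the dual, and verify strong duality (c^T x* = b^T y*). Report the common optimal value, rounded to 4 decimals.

The standard primal-dual pair for 'max c^T x s.t. A x <= b, x >= 0' is:
  Dual:  min b^T y  s.t.  A^T y >= c,  y >= 0.

So the dual LP is:
  minimize  8y1 + 9y2 + 33y3
  subject to:
    y1 + 3y3 >= 4
    y2 + 4y3 >= 6
    y1, y2, y3 >= 0

Solving the primal: x* = (0, 8.25).
  primal value c^T x* = 49.5.
Solving the dual: y* = (0, 0, 1.5).
  dual value b^T y* = 49.5.
Strong duality: c^T x* = b^T y*. Confirmed.

49.5


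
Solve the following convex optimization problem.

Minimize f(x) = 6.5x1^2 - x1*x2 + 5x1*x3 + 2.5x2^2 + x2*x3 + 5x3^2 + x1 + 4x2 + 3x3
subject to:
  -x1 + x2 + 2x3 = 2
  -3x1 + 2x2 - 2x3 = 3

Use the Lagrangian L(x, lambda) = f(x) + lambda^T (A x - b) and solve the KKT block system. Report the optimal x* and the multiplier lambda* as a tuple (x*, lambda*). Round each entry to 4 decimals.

Form the Lagrangian:
  L(x, lambda) = (1/2) x^T Q x + c^T x + lambda^T (A x - b)
Stationarity (grad_x L = 0): Q x + c + A^T lambda = 0.
Primal feasibility: A x = b.

This gives the KKT block system:
  [ Q   A^T ] [ x     ]   [-c ]
  [ A    0  ] [ lambda ] = [ b ]

Solving the linear system:
  x*      = (-0.9073, 0.4569, 0.3179)
  lambda* = (-3.2029, -2.1534)
  f(x*)   = 7.3698

x* = (-0.9073, 0.4569, 0.3179), lambda* = (-3.2029, -2.1534)


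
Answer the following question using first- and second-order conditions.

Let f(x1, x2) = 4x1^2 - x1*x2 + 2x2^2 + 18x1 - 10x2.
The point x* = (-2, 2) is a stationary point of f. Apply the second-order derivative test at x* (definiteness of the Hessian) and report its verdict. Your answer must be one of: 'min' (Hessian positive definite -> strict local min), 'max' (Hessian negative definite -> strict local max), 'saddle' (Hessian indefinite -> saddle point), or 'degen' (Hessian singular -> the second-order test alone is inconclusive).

Compute the Hessian H = grad^2 f:
  H = [[8, -1], [-1, 4]]
Verify stationarity: grad f(x*) = H x* + g = (0, 0).
Eigenvalues of H: 3.7639, 8.2361.
Both eigenvalues > 0, so H is positive definite -> x* is a strict local min.

min


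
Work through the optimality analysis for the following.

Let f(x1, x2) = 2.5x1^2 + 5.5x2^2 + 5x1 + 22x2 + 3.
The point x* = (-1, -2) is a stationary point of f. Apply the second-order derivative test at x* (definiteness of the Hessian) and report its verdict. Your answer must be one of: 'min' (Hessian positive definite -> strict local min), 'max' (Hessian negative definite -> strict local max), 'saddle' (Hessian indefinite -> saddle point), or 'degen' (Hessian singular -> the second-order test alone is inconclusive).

Compute the Hessian H = grad^2 f:
  H = [[5, 0], [0, 11]]
Verify stationarity: grad f(x*) = H x* + g = (0, 0).
Eigenvalues of H: 5, 11.
Both eigenvalues > 0, so H is positive definite -> x* is a strict local min.

min


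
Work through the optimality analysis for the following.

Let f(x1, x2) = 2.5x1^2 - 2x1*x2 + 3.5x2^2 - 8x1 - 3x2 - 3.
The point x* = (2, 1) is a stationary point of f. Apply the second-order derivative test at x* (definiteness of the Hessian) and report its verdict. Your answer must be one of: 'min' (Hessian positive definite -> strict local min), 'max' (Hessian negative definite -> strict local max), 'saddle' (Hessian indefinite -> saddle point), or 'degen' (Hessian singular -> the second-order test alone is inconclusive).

Compute the Hessian H = grad^2 f:
  H = [[5, -2], [-2, 7]]
Verify stationarity: grad f(x*) = H x* + g = (0, 0).
Eigenvalues of H: 3.7639, 8.2361.
Both eigenvalues > 0, so H is positive definite -> x* is a strict local min.

min


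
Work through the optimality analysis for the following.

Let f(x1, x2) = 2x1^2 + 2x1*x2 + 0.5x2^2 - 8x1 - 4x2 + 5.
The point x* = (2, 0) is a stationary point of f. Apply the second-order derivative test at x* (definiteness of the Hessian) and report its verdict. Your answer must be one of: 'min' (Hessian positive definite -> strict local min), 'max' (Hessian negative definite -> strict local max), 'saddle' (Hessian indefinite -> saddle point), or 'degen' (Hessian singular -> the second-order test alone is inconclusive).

Compute the Hessian H = grad^2 f:
  H = [[4, 2], [2, 1]]
Verify stationarity: grad f(x*) = H x* + g = (0, 0).
Eigenvalues of H: 0, 5.
H has a zero eigenvalue (singular; positive semidefinite but not definite), so H is neither positive definite, negative definite, nor indefinite. The second-order test alone is inconclusive -> degen.
(Indeed, f is constant along the null direction of H through x*, so x* is not a strict local extremum.)

degen


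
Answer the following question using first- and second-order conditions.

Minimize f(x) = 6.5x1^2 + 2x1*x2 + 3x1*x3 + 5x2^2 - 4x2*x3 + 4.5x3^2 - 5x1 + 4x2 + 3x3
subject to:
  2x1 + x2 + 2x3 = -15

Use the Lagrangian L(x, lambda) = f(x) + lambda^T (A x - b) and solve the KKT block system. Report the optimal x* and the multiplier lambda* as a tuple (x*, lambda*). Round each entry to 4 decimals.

Form the Lagrangian:
  L(x, lambda) = (1/2) x^T Q x + c^T x + lambda^T (A x - b)
Stationarity (grad_x L = 0): Q x + c + A^T lambda = 0.
Primal feasibility: A x = b.

This gives the KKT block system:
  [ Q   A^T ] [ x     ]   [-c ]
  [ A    0  ] [ lambda ] = [ b ]

Solving the linear system:
  x*      = (-0.0279, -4.0615, -5.4413)
  lambda* = (14.905)
  f(x*)   = 95.5726

x* = (-0.0279, -4.0615, -5.4413), lambda* = (14.905)


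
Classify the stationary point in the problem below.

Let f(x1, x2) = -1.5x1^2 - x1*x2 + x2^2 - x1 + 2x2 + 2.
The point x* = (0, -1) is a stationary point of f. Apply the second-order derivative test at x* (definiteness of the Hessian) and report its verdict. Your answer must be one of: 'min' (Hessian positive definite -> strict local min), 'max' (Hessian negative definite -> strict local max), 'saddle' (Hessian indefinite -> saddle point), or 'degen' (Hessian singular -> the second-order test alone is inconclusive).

Compute the Hessian H = grad^2 f:
  H = [[-3, -1], [-1, 2]]
Verify stationarity: grad f(x*) = H x* + g = (0, 0).
Eigenvalues of H: -3.1926, 2.1926.
Eigenvalues have mixed signs, so H is indefinite -> x* is a saddle point.

saddle


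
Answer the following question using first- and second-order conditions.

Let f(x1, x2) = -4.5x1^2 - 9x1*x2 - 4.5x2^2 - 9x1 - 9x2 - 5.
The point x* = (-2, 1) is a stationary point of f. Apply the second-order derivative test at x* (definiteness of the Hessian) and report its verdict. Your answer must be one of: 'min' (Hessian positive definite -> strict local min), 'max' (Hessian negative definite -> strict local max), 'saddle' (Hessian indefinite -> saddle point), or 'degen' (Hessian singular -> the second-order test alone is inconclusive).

Compute the Hessian H = grad^2 f:
  H = [[-9, -9], [-9, -9]]
Verify stationarity: grad f(x*) = H x* + g = (0, 0).
Eigenvalues of H: -18, 0.
H has a zero eigenvalue (singular; negative semidefinite but not definite), so H is neither positive definite, negative definite, nor indefinite. The second-order test alone is inconclusive -> degen.
(Indeed, f is constant along the null direction of H through x*, so x* is not a strict local extremum.)

degen


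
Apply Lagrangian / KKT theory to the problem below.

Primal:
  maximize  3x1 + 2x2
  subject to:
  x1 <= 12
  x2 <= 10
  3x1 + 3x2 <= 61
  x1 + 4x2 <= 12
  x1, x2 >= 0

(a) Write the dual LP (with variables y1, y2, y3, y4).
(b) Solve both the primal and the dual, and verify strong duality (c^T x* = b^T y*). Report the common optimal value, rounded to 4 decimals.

The standard primal-dual pair for 'max c^T x s.t. A x <= b, x >= 0' is:
  Dual:  min b^T y  s.t.  A^T y >= c,  y >= 0.

So the dual LP is:
  minimize  12y1 + 10y2 + 61y3 + 12y4
  subject to:
    y1 + 3y3 + y4 >= 3
    y2 + 3y3 + 4y4 >= 2
    y1, y2, y3, y4 >= 0

Solving the primal: x* = (12, 0).
  primal value c^T x* = 36.
Solving the dual: y* = (2.5, 0, 0, 0.5).
  dual value b^T y* = 36.
Strong duality: c^T x* = b^T y*. Confirmed.

36


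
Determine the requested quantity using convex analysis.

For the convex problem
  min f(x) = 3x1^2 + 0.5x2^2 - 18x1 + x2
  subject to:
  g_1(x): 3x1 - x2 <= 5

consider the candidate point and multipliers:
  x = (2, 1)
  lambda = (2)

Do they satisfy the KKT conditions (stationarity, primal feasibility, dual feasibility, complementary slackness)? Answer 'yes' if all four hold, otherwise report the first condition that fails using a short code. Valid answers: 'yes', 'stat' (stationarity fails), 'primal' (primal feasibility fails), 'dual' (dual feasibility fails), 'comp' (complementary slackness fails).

Gradient of f: grad f(x) = Q x + c = (-6, 2)
Constraint values g_i(x) = a_i^T x - b_i:
  g_1((2, 1)) = 0
Stationarity residual: grad f(x) + sum_i lambda_i a_i = (0, 0)
  -> stationarity OK
Primal feasibility (all g_i <= 0): OK
Dual feasibility (all lambda_i >= 0): OK
Complementary slackness (lambda_i * g_i(x) = 0 for all i): OK

Verdict: yes, KKT holds.

yes


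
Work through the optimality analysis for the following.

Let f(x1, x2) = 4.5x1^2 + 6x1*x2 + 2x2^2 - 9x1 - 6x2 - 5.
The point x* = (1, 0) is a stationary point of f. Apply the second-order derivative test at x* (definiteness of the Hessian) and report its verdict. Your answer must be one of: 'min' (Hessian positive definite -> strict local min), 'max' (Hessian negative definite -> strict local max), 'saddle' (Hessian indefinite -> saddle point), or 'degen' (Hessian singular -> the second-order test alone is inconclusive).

Compute the Hessian H = grad^2 f:
  H = [[9, 6], [6, 4]]
Verify stationarity: grad f(x*) = H x* + g = (0, 0).
Eigenvalues of H: 0, 13.
H has a zero eigenvalue (singular; positive semidefinite but not definite), so H is neither positive definite, negative definite, nor indefinite. The second-order test alone is inconclusive -> degen.
(Indeed, f is constant along the null direction of H through x*, so x* is not a strict local extremum.)

degen


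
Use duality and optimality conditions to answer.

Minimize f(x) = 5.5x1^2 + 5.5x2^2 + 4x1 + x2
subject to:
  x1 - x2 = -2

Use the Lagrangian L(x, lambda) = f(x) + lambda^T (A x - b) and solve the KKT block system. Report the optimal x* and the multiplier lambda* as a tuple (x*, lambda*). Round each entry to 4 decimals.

Form the Lagrangian:
  L(x, lambda) = (1/2) x^T Q x + c^T x + lambda^T (A x - b)
Stationarity (grad_x L = 0): Q x + c + A^T lambda = 0.
Primal feasibility: A x = b.

This gives the KKT block system:
  [ Q   A^T ] [ x     ]   [-c ]
  [ A    0  ] [ lambda ] = [ b ]

Solving the linear system:
  x*      = (-1.2273, 0.7727)
  lambda* = (9.5)
  f(x*)   = 7.4318

x* = (-1.2273, 0.7727), lambda* = (9.5)


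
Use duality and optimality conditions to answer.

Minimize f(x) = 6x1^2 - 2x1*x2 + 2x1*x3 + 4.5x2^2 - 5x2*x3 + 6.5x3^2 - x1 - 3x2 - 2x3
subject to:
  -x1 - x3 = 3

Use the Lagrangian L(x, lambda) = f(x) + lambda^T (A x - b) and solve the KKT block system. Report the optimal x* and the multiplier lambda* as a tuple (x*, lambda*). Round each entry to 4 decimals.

Form the Lagrangian:
  L(x, lambda) = (1/2) x^T Q x + c^T x + lambda^T (A x - b)
Stationarity (grad_x L = 0): Q x + c + A^T lambda = 0.
Primal feasibility: A x = b.

This gives the KKT block system:
  [ Q   A^T ] [ x     ]   [-c ]
  [ A    0  ] [ lambda ] = [ b ]

Solving the linear system:
  x*      = (-1.5, -0.8333, -1.5)
  lambda* = (-20.3333)
  f(x*)   = 34

x* = (-1.5, -0.8333, -1.5), lambda* = (-20.3333)


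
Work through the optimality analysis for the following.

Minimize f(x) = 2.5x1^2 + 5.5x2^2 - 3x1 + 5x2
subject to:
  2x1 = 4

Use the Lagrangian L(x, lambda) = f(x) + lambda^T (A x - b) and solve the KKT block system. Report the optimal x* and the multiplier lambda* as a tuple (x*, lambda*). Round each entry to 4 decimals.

Form the Lagrangian:
  L(x, lambda) = (1/2) x^T Q x + c^T x + lambda^T (A x - b)
Stationarity (grad_x L = 0): Q x + c + A^T lambda = 0.
Primal feasibility: A x = b.

This gives the KKT block system:
  [ Q   A^T ] [ x     ]   [-c ]
  [ A    0  ] [ lambda ] = [ b ]

Solving the linear system:
  x*      = (2, -0.4545)
  lambda* = (-3.5)
  f(x*)   = 2.8636

x* = (2, -0.4545), lambda* = (-3.5)


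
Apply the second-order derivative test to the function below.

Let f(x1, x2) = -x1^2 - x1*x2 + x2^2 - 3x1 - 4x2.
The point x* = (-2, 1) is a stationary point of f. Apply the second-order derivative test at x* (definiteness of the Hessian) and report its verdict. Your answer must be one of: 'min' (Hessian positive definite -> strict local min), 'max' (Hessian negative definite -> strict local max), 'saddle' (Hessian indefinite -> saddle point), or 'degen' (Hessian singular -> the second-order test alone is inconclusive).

Compute the Hessian H = grad^2 f:
  H = [[-2, -1], [-1, 2]]
Verify stationarity: grad f(x*) = H x* + g = (0, 0).
Eigenvalues of H: -2.2361, 2.2361.
Eigenvalues have mixed signs, so H is indefinite -> x* is a saddle point.

saddle


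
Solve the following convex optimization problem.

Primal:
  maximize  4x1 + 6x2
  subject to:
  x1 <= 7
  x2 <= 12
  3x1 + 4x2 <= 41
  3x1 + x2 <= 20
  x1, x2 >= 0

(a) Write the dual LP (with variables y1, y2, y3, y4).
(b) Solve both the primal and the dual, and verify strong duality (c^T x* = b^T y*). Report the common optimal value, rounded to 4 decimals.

The standard primal-dual pair for 'max c^T x s.t. A x <= b, x >= 0' is:
  Dual:  min b^T y  s.t.  A^T y >= c,  y >= 0.

So the dual LP is:
  minimize  7y1 + 12y2 + 41y3 + 20y4
  subject to:
    y1 + 3y3 + 3y4 >= 4
    y2 + 4y3 + y4 >= 6
    y1, y2, y3, y4 >= 0

Solving the primal: x* = (0, 10.25).
  primal value c^T x* = 61.5.
Solving the dual: y* = (0, 0, 1.5, 0).
  dual value b^T y* = 61.5.
Strong duality: c^T x* = b^T y*. Confirmed.

61.5


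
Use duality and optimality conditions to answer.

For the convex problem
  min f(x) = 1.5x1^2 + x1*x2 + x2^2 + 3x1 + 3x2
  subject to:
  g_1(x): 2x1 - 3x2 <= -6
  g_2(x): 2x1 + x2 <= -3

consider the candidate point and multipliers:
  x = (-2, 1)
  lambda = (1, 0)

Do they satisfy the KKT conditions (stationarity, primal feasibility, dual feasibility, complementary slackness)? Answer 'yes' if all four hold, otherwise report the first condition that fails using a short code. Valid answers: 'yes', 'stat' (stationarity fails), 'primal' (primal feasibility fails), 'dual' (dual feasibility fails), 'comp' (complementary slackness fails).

Gradient of f: grad f(x) = Q x + c = (-2, 3)
Constraint values g_i(x) = a_i^T x - b_i:
  g_1((-2, 1)) = -1
  g_2((-2, 1)) = 0
Stationarity residual: grad f(x) + sum_i lambda_i a_i = (0, 0)
  -> stationarity OK
Primal feasibility (all g_i <= 0): OK
Dual feasibility (all lambda_i >= 0): OK
Complementary slackness (lambda_i * g_i(x) = 0 for all i): FAILS

Verdict: the first failing condition is complementary_slackness -> comp.

comp


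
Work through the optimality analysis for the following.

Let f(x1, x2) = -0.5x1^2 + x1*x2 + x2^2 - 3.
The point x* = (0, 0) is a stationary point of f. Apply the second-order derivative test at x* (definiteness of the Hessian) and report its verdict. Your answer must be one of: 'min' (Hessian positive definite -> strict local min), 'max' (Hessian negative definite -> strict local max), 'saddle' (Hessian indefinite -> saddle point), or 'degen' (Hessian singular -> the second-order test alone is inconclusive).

Compute the Hessian H = grad^2 f:
  H = [[-1, 1], [1, 2]]
Verify stationarity: grad f(x*) = H x* + g = (0, 0).
Eigenvalues of H: -1.3028, 2.3028.
Eigenvalues have mixed signs, so H is indefinite -> x* is a saddle point.

saddle


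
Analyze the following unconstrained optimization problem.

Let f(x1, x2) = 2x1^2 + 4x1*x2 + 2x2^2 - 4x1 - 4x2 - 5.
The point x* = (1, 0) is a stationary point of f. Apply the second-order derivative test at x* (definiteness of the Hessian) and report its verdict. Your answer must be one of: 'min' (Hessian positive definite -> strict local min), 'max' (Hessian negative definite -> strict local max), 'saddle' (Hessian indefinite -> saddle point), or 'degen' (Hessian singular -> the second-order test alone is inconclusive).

Compute the Hessian H = grad^2 f:
  H = [[4, 4], [4, 4]]
Verify stationarity: grad f(x*) = H x* + g = (0, 0).
Eigenvalues of H: 0, 8.
H has a zero eigenvalue (singular; positive semidefinite but not definite), so H is neither positive definite, negative definite, nor indefinite. The second-order test alone is inconclusive -> degen.
(Indeed, f is constant along the null direction of H through x*, so x* is not a strict local extremum.)

degen


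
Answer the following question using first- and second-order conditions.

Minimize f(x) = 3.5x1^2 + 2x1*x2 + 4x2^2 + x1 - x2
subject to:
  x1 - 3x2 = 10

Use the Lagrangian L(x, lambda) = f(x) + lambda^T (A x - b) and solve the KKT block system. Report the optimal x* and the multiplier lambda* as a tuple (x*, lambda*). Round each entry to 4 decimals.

Form the Lagrangian:
  L(x, lambda) = (1/2) x^T Q x + c^T x + lambda^T (A x - b)
Stationarity (grad_x L = 0): Q x + c + A^T lambda = 0.
Primal feasibility: A x = b.

This gives the KKT block system:
  [ Q   A^T ] [ x     ]   [-c ]
  [ A    0  ] [ lambda ] = [ b ]

Solving the linear system:
  x*      = (1.6145, -2.7952)
  lambda* = (-6.7108)
  f(x*)   = 35.759

x* = (1.6145, -2.7952), lambda* = (-6.7108)


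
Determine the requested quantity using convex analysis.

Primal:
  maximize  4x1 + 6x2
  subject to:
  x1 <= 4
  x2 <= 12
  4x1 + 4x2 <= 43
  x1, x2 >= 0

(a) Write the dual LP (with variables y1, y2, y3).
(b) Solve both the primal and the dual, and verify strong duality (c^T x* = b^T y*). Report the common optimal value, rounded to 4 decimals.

The standard primal-dual pair for 'max c^T x s.t. A x <= b, x >= 0' is:
  Dual:  min b^T y  s.t.  A^T y >= c,  y >= 0.

So the dual LP is:
  minimize  4y1 + 12y2 + 43y3
  subject to:
    y1 + 4y3 >= 4
    y2 + 4y3 >= 6
    y1, y2, y3 >= 0

Solving the primal: x* = (0, 10.75).
  primal value c^T x* = 64.5.
Solving the dual: y* = (0, 0, 1.5).
  dual value b^T y* = 64.5.
Strong duality: c^T x* = b^T y*. Confirmed.

64.5


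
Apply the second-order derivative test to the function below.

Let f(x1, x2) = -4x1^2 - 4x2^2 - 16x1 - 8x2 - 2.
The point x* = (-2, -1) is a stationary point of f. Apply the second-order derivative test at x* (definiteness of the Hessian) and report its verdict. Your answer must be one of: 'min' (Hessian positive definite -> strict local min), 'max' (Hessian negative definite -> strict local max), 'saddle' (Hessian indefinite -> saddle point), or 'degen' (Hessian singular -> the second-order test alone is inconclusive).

Compute the Hessian H = grad^2 f:
  H = [[-8, 0], [0, -8]]
Verify stationarity: grad f(x*) = H x* + g = (0, 0).
Eigenvalues of H: -8, -8.
Both eigenvalues < 0, so H is negative definite -> x* is a strict local max.

max


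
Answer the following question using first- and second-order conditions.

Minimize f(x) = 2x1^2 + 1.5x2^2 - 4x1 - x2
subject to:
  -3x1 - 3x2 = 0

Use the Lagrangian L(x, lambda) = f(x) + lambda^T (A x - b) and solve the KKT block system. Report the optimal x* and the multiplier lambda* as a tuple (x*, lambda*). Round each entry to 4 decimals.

Form the Lagrangian:
  L(x, lambda) = (1/2) x^T Q x + c^T x + lambda^T (A x - b)
Stationarity (grad_x L = 0): Q x + c + A^T lambda = 0.
Primal feasibility: A x = b.

This gives the KKT block system:
  [ Q   A^T ] [ x     ]   [-c ]
  [ A    0  ] [ lambda ] = [ b ]

Solving the linear system:
  x*      = (0.4286, -0.4286)
  lambda* = (-0.7619)
  f(x*)   = -0.6429

x* = (0.4286, -0.4286), lambda* = (-0.7619)


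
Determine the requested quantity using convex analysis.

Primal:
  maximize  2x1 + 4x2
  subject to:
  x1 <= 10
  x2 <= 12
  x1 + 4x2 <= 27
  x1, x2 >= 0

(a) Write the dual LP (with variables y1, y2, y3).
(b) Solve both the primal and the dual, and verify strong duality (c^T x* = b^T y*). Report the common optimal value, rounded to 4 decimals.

The standard primal-dual pair for 'max c^T x s.t. A x <= b, x >= 0' is:
  Dual:  min b^T y  s.t.  A^T y >= c,  y >= 0.

So the dual LP is:
  minimize  10y1 + 12y2 + 27y3
  subject to:
    y1 + y3 >= 2
    y2 + 4y3 >= 4
    y1, y2, y3 >= 0

Solving the primal: x* = (10, 4.25).
  primal value c^T x* = 37.
Solving the dual: y* = (1, 0, 1).
  dual value b^T y* = 37.
Strong duality: c^T x* = b^T y*. Confirmed.

37


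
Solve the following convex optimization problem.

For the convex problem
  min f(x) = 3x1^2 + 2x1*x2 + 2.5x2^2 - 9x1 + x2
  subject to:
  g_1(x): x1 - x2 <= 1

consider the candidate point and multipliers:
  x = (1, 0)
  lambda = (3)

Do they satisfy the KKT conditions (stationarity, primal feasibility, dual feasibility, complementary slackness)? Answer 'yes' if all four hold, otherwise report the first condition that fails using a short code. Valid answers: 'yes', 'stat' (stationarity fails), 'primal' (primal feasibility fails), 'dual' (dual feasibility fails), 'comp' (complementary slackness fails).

Gradient of f: grad f(x) = Q x + c = (-3, 3)
Constraint values g_i(x) = a_i^T x - b_i:
  g_1((1, 0)) = 0
Stationarity residual: grad f(x) + sum_i lambda_i a_i = (0, 0)
  -> stationarity OK
Primal feasibility (all g_i <= 0): OK
Dual feasibility (all lambda_i >= 0): OK
Complementary slackness (lambda_i * g_i(x) = 0 for all i): OK

Verdict: yes, KKT holds.

yes


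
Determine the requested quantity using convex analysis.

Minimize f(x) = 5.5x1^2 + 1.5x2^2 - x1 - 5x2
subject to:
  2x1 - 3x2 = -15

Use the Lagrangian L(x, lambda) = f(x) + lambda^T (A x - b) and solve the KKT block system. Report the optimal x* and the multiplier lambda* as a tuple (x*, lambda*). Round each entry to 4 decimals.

Form the Lagrangian:
  L(x, lambda) = (1/2) x^T Q x + c^T x + lambda^T (A x - b)
Stationarity (grad_x L = 0): Q x + c + A^T lambda = 0.
Primal feasibility: A x = b.

This gives the KKT block system:
  [ Q   A^T ] [ x     ]   [-c ]
  [ A    0  ] [ lambda ] = [ b ]

Solving the linear system:
  x*      = (-0.4595, 4.6937)
  lambda* = (3.027)
  f(x*)   = 11.1982

x* = (-0.4595, 4.6937), lambda* = (3.027)


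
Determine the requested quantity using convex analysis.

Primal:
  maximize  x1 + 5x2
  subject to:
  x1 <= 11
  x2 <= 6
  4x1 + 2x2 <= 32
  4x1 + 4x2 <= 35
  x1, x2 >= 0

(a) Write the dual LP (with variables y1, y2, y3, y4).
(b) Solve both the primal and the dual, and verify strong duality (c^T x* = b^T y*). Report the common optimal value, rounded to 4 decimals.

The standard primal-dual pair for 'max c^T x s.t. A x <= b, x >= 0' is:
  Dual:  min b^T y  s.t.  A^T y >= c,  y >= 0.

So the dual LP is:
  minimize  11y1 + 6y2 + 32y3 + 35y4
  subject to:
    y1 + 4y3 + 4y4 >= 1
    y2 + 2y3 + 4y4 >= 5
    y1, y2, y3, y4 >= 0

Solving the primal: x* = (2.75, 6).
  primal value c^T x* = 32.75.
Solving the dual: y* = (0, 4, 0, 0.25).
  dual value b^T y* = 32.75.
Strong duality: c^T x* = b^T y*. Confirmed.

32.75


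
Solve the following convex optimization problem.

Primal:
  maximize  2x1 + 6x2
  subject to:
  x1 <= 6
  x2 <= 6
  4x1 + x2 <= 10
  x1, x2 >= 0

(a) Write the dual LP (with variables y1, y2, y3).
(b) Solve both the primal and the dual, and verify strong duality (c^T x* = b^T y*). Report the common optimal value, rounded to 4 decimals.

The standard primal-dual pair for 'max c^T x s.t. A x <= b, x >= 0' is:
  Dual:  min b^T y  s.t.  A^T y >= c,  y >= 0.

So the dual LP is:
  minimize  6y1 + 6y2 + 10y3
  subject to:
    y1 + 4y3 >= 2
    y2 + y3 >= 6
    y1, y2, y3 >= 0

Solving the primal: x* = (1, 6).
  primal value c^T x* = 38.
Solving the dual: y* = (0, 5.5, 0.5).
  dual value b^T y* = 38.
Strong duality: c^T x* = b^T y*. Confirmed.

38


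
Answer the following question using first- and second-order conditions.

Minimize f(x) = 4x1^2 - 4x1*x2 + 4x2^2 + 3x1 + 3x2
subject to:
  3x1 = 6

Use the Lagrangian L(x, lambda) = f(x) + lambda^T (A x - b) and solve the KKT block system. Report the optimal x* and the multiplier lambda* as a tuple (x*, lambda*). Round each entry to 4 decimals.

Form the Lagrangian:
  L(x, lambda) = (1/2) x^T Q x + c^T x + lambda^T (A x - b)
Stationarity (grad_x L = 0): Q x + c + A^T lambda = 0.
Primal feasibility: A x = b.

This gives the KKT block system:
  [ Q   A^T ] [ x     ]   [-c ]
  [ A    0  ] [ lambda ] = [ b ]

Solving the linear system:
  x*      = (2, 0.625)
  lambda* = (-5.5)
  f(x*)   = 20.4375

x* = (2, 0.625), lambda* = (-5.5)


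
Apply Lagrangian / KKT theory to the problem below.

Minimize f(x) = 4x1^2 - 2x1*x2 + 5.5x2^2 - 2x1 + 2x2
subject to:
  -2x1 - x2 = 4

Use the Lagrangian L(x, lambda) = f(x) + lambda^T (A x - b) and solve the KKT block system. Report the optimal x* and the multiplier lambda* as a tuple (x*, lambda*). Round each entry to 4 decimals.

Form the Lagrangian:
  L(x, lambda) = (1/2) x^T Q x + c^T x + lambda^T (A x - b)
Stationarity (grad_x L = 0): Q x + c + A^T lambda = 0.
Primal feasibility: A x = b.

This gives the KKT block system:
  [ Q   A^T ] [ x     ]   [-c ]
  [ A    0  ] [ lambda ] = [ b ]

Solving the linear system:
  x*      = (-1.5, -1)
  lambda* = (-6)
  f(x*)   = 12.5

x* = (-1.5, -1), lambda* = (-6)


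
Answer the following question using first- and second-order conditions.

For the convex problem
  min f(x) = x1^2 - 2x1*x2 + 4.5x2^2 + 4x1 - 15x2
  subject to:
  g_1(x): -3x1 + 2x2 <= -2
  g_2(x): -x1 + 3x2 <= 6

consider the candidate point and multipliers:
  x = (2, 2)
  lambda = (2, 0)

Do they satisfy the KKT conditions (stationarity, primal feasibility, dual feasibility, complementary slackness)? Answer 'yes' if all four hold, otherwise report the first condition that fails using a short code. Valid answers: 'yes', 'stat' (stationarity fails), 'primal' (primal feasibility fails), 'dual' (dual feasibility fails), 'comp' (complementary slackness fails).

Gradient of f: grad f(x) = Q x + c = (4, -1)
Constraint values g_i(x) = a_i^T x - b_i:
  g_1((2, 2)) = 0
  g_2((2, 2)) = -2
Stationarity residual: grad f(x) + sum_i lambda_i a_i = (-2, 3)
  -> stationarity FAILS
Primal feasibility (all g_i <= 0): OK
Dual feasibility (all lambda_i >= 0): OK
Complementary slackness (lambda_i * g_i(x) = 0 for all i): OK

Verdict: the first failing condition is stationarity -> stat.

stat


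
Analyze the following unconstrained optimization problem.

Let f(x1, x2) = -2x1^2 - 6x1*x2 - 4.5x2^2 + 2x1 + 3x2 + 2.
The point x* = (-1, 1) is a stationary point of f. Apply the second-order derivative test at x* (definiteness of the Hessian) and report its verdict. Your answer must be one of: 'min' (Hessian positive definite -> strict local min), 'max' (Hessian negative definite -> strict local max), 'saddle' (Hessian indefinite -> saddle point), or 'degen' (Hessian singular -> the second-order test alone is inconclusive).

Compute the Hessian H = grad^2 f:
  H = [[-4, -6], [-6, -9]]
Verify stationarity: grad f(x*) = H x* + g = (0, 0).
Eigenvalues of H: -13, 0.
H has a zero eigenvalue (singular; negative semidefinite but not definite), so H is neither positive definite, negative definite, nor indefinite. The second-order test alone is inconclusive -> degen.
(Indeed, f is constant along the null direction of H through x*, so x* is not a strict local extremum.)

degen


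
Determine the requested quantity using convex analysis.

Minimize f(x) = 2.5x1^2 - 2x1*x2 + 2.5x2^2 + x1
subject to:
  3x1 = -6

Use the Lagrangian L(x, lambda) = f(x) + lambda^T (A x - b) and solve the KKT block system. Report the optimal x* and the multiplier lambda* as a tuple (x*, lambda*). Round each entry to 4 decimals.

Form the Lagrangian:
  L(x, lambda) = (1/2) x^T Q x + c^T x + lambda^T (A x - b)
Stationarity (grad_x L = 0): Q x + c + A^T lambda = 0.
Primal feasibility: A x = b.

This gives the KKT block system:
  [ Q   A^T ] [ x     ]   [-c ]
  [ A    0  ] [ lambda ] = [ b ]

Solving the linear system:
  x*      = (-2, -0.8)
  lambda* = (2.4667)
  f(x*)   = 6.4

x* = (-2, -0.8), lambda* = (2.4667)


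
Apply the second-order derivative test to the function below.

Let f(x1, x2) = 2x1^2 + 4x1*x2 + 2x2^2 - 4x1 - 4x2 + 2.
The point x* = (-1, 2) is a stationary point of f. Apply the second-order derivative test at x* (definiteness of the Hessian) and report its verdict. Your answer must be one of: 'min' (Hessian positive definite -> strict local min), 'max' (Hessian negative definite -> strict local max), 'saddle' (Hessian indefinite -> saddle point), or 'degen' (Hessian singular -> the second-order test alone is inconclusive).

Compute the Hessian H = grad^2 f:
  H = [[4, 4], [4, 4]]
Verify stationarity: grad f(x*) = H x* + g = (0, 0).
Eigenvalues of H: 0, 8.
H has a zero eigenvalue (singular; positive semidefinite but not definite), so H is neither positive definite, negative definite, nor indefinite. The second-order test alone is inconclusive -> degen.
(Indeed, f is constant along the null direction of H through x*, so x* is not a strict local extremum.)

degen


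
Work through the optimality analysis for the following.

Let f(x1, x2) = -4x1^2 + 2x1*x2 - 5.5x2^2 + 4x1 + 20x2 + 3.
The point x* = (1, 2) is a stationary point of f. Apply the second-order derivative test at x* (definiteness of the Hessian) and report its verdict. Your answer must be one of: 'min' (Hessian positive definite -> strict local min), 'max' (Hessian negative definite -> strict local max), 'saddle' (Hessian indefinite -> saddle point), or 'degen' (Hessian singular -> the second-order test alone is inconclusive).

Compute the Hessian H = grad^2 f:
  H = [[-8, 2], [2, -11]]
Verify stationarity: grad f(x*) = H x* + g = (0, 0).
Eigenvalues of H: -12, -7.
Both eigenvalues < 0, so H is negative definite -> x* is a strict local max.

max


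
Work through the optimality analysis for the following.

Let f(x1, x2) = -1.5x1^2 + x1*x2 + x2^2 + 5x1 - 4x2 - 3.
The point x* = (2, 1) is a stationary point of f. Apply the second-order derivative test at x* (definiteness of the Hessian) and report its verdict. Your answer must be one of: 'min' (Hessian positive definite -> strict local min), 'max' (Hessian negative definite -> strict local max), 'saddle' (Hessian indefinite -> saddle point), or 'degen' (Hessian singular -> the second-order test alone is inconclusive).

Compute the Hessian H = grad^2 f:
  H = [[-3, 1], [1, 2]]
Verify stationarity: grad f(x*) = H x* + g = (0, 0).
Eigenvalues of H: -3.1926, 2.1926.
Eigenvalues have mixed signs, so H is indefinite -> x* is a saddle point.

saddle


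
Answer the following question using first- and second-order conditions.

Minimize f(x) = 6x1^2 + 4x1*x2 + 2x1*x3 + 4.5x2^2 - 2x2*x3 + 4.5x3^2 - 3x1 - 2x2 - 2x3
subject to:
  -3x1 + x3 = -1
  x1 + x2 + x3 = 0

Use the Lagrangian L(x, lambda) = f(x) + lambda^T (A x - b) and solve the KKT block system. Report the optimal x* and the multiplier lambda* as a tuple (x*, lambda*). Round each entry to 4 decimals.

Form the Lagrangian:
  L(x, lambda) = (1/2) x^T Q x + c^T x + lambda^T (A x - b)
Stationarity (grad_x L = 0): Q x + c + A^T lambda = 0.
Primal feasibility: A x = b.

This gives the KKT block system:
  [ Q   A^T ] [ x     ]   [-c ]
  [ A    0  ] [ lambda ] = [ b ]

Solving the linear system:
  x*      = (0.2868, -0.1472, -0.1396)
  lambda* = (0.4906, 1.8981)
  f(x*)   = 0.1019

x* = (0.2868, -0.1472, -0.1396), lambda* = (0.4906, 1.8981)


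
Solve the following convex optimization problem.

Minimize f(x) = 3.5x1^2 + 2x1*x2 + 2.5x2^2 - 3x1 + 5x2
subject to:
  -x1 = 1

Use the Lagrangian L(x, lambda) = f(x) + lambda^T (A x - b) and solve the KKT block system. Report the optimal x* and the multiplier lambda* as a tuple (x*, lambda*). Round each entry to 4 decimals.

Form the Lagrangian:
  L(x, lambda) = (1/2) x^T Q x + c^T x + lambda^T (A x - b)
Stationarity (grad_x L = 0): Q x + c + A^T lambda = 0.
Primal feasibility: A x = b.

This gives the KKT block system:
  [ Q   A^T ] [ x     ]   [-c ]
  [ A    0  ] [ lambda ] = [ b ]

Solving the linear system:
  x*      = (-1, -0.6)
  lambda* = (-11.2)
  f(x*)   = 5.6

x* = (-1, -0.6), lambda* = (-11.2)


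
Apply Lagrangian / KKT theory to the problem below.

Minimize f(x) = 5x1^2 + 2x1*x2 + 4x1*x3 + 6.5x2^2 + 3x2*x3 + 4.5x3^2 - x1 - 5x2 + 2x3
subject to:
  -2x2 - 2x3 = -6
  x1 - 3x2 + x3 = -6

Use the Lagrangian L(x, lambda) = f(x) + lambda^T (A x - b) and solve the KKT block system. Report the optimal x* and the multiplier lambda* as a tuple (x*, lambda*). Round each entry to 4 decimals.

Form the Lagrangian:
  L(x, lambda) = (1/2) x^T Q x + c^T x + lambda^T (A x - b)
Stationarity (grad_x L = 0): Q x + c + A^T lambda = 0.
Primal feasibility: A x = b.

This gives the KKT block system:
  [ Q   A^T ] [ x     ]   [-c ]
  [ A    0  ] [ lambda ] = [ b ]

Solving the linear system:
  x*      = (-0.925, 2.0187, 0.9813)
  lambda* = (7.7375, 2.2875)
  f(x*)   = 26.4719

x* = (-0.925, 2.0187, 0.9813), lambda* = (7.7375, 2.2875)
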